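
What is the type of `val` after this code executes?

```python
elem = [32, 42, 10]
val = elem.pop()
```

list.pop() returns the popped element (int here)

int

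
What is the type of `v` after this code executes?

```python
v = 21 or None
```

'or' returns first truthy value (21, int)

int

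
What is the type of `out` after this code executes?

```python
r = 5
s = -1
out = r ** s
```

int ** negative int returns float

float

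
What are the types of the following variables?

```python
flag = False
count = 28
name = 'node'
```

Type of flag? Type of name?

flag is bool; name is str

bool, str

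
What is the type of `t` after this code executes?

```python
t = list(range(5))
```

list(range(...)) returns list

list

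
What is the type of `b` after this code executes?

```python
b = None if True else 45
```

Ternary: condition is True, if branch (None) taken → NoneType

NoneType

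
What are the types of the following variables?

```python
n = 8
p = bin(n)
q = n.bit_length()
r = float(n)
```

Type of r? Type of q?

float() returns float; int.bit_length() returns int

float, int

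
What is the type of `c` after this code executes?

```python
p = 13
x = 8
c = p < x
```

Comparison operators return bool

bool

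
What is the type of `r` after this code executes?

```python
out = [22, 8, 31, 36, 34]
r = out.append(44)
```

list.append() returns None (mutates in place)

NoneType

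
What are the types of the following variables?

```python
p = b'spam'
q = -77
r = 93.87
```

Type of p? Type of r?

p is bytes; r is float

bytes, float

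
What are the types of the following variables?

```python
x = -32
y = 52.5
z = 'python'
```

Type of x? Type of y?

x is int; y is float

int, float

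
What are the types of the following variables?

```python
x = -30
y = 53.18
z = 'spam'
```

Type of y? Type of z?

y is float; z is str

float, str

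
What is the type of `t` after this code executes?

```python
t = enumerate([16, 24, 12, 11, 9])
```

enumerate() returns an enumerate iterator object

enumerate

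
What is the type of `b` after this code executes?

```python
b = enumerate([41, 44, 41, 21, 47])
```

enumerate() returns an enumerate iterator object

enumerate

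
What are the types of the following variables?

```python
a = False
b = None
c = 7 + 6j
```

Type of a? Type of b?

a is bool; b is NoneType

bool, NoneType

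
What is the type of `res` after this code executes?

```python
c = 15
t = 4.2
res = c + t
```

int + float returns float (15 + 4.2 = 19.2)

float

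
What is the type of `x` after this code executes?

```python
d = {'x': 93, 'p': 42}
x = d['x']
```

Accessing dict[str, int] with key 'x' returns int value 93

int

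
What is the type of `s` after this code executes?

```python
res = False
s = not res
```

'not' always returns bool

bool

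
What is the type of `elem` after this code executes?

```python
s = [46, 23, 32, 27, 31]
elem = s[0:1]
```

Slicing a list always returns a list

list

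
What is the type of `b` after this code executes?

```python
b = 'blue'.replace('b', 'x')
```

str.replace() returns str

str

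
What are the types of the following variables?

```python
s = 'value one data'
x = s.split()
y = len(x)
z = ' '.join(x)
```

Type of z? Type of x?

str.join() returns str; str.split() returns list

str, list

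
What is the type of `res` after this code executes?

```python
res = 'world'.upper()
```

str.upper() returns str

str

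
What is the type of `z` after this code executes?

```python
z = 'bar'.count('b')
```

str.count() returns int

int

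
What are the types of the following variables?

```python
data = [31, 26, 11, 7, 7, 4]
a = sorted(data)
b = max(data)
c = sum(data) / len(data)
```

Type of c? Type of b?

int / int returns float; max of ints returns int

float, int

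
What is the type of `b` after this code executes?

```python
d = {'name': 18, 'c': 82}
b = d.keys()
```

.keys() returns a dict_keys view object

dict_keys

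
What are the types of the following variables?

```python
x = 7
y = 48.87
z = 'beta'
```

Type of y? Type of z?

y is float; z is str

float, str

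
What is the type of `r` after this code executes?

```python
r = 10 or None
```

'or' returns first truthy value (10, int)

int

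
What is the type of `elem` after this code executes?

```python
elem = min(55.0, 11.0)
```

min() of floats returns float

float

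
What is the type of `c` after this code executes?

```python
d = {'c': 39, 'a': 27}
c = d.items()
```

dict.items() returns a dict_items view

dict_items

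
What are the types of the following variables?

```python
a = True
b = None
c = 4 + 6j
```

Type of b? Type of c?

b is NoneType; c is complex

NoneType, complex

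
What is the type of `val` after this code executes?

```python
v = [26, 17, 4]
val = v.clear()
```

list.clear() returns None

NoneType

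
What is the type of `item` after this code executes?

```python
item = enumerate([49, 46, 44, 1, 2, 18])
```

enumerate() returns an enumerate iterator object

enumerate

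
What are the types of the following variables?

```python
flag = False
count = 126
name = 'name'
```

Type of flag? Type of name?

flag is bool; name is str

bool, str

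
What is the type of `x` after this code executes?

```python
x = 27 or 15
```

'or' returns the first truthy value (27, which is int)

int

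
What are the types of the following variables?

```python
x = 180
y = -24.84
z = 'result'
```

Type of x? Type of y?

x is int; y is float

int, float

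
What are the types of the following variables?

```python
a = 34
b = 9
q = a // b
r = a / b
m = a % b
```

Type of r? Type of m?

int / int returns float; int % int returns int

float, int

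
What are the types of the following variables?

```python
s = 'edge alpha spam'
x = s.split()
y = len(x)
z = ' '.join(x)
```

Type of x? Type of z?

str.split() returns list; str.join() returns str

list, str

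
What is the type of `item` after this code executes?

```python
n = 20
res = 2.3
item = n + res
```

int + float returns float (20 + 2.3 = 22.3)

float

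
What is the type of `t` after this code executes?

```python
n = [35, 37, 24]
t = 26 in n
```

'in' operator returns bool

bool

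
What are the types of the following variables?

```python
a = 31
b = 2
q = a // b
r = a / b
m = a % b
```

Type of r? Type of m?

int / int returns float; int % int returns int

float, int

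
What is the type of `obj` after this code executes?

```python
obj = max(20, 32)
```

max() of ints returns int

int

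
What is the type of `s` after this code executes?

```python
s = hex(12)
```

hex() returns str representation

str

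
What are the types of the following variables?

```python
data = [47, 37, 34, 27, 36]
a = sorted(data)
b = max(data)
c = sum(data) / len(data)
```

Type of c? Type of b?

int / int returns float; max of ints returns int

float, int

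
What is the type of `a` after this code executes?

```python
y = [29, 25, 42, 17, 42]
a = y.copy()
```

list.copy() returns list

list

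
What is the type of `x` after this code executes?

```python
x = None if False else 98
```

Ternary: condition is False, else branch (98) taken → int

int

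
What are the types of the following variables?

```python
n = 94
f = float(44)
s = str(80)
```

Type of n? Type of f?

n is int; f is float

int, float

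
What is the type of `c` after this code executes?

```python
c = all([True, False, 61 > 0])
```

all() returns bool

bool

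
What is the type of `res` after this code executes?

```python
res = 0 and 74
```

'and' returns the first falsy value (0, which is int)

int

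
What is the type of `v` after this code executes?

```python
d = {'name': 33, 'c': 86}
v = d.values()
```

.values() returns a dict_values view object

dict_values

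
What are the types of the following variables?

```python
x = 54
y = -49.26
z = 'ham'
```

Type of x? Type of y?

x is int; y is float

int, float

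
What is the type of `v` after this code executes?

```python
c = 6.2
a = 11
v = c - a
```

float - int returns float (6.2 - 11 = -4.8)

float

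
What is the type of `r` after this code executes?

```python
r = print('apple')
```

print() returns None

NoneType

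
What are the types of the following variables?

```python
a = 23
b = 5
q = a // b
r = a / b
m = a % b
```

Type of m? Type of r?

int % int returns int; int / int returns float

int, float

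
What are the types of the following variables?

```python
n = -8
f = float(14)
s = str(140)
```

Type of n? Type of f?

n is int; f is float

int, float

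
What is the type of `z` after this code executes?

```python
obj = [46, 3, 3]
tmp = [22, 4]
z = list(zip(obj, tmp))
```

list(zip(...)) returns a list of tuples

list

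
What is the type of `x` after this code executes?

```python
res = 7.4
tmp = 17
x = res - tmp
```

float - int returns float (7.4 - 17 = -9.6)

float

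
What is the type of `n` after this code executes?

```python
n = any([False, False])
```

any() returns bool

bool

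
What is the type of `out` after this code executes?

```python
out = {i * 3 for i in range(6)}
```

A set comprehension {expr for x in iterable} produces a set

set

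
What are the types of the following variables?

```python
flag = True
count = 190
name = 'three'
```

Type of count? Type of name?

count is int; name is str

int, str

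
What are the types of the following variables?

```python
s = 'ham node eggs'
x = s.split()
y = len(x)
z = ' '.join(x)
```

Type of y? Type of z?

len() returns int; str.join() returns str

int, str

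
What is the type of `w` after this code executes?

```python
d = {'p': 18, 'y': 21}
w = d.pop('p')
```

dict.pop() returns the value (int)

int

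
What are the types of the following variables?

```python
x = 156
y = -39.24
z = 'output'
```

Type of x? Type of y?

x is int; y is float

int, float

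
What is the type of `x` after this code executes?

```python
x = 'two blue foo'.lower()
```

str.lower() returns str

str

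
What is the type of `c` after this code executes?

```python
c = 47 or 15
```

'or' returns the first truthy value (47, which is int)

int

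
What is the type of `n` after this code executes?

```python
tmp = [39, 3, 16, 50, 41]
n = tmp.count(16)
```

list.count() returns int

int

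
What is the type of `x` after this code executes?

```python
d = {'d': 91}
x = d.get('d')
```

dict.get() returns the value (int) when key is found

int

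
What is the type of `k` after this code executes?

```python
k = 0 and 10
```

'and' returns the first falsy value (0, which is int)

int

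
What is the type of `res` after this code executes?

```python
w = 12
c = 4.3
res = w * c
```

int * float returns float (12 * 4.3 = 51.6)

float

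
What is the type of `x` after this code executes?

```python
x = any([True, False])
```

any() returns bool

bool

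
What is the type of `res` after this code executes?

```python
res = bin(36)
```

bin() returns str representation

str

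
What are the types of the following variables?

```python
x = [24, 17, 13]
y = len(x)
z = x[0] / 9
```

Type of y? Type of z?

len() returns int; int / int returns float

int, float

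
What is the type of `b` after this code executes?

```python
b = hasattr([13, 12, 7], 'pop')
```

hasattr() returns bool

bool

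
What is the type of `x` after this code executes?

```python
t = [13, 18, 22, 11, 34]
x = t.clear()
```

list.clear() returns None

NoneType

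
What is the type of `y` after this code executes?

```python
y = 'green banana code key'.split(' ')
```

str.split() returns list

list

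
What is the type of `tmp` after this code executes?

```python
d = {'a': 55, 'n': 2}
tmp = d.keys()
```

.keys() returns a dict_keys view object

dict_keys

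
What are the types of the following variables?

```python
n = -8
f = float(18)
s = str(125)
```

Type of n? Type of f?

n is int; f is float

int, float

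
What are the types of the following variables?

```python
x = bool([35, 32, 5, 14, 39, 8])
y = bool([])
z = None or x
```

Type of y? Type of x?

bool() returns bool; bool() returns bool

bool, bool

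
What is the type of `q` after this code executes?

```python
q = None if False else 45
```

Ternary: condition is False, else branch (45) taken → int

int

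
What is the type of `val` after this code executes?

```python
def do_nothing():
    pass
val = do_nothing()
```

A function with no return statement returns None

NoneType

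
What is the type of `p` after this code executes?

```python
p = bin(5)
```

bin() returns str representation

str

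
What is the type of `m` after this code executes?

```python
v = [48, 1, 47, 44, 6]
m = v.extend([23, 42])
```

list.extend() returns None

NoneType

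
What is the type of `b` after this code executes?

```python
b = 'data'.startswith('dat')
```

str.startswith() returns bool

bool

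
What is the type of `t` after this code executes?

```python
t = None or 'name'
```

'or' with None returns the other value ('name', str)

str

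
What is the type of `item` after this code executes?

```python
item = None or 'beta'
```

'or' with None returns the other value ('beta', str)

str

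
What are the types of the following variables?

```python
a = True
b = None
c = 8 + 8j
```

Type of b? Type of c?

b is NoneType; c is complex

NoneType, complex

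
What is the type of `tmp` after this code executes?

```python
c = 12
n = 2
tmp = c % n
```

int % int returns int (12 % 2 = 0)

int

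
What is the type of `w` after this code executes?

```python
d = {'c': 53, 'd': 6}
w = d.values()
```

.values() returns a dict_values view object

dict_values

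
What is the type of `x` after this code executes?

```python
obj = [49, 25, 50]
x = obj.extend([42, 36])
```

list.extend() returns None

NoneType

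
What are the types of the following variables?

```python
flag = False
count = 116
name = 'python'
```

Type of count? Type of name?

count is int; name is str

int, str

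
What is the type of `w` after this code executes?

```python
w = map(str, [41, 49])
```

map() returns a map iterator object

map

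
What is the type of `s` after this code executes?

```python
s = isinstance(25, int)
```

isinstance() returns bool

bool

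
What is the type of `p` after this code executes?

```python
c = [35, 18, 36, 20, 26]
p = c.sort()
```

list.sort() returns None (sorts in place)

NoneType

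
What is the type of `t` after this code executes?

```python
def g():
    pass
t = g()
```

A function with no return statement returns None

NoneType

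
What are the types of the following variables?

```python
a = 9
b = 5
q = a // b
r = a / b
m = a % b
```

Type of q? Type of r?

int // int returns int; int / int returns float

int, float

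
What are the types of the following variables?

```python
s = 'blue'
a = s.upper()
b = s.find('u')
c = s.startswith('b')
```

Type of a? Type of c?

str.upper() returns str; str.startswith() returns bool

str, bool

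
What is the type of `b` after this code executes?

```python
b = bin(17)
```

bin() returns str representation

str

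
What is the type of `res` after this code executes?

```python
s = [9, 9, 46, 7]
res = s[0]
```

Indexing a list of ints returns int (s[0] = 9)

int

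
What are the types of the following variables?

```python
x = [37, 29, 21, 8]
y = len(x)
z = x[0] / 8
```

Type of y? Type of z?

len() returns int; int / int returns float

int, float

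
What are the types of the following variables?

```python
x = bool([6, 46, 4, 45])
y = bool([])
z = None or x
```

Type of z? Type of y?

None or <bool> returns the bool; bool() returns bool

bool, bool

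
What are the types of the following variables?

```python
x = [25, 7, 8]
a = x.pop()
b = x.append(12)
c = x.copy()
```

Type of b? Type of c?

list.append() returns None; list.copy() returns list

NoneType, list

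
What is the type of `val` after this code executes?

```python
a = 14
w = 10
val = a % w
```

int % int returns int (14 % 10 = 4)

int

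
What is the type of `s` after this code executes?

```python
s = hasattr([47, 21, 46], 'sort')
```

hasattr() returns bool

bool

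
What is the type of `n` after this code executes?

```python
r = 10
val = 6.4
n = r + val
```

int + float returns float (10 + 6.4 = 16.4)

float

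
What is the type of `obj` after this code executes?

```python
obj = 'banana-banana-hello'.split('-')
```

str.split() returns list

list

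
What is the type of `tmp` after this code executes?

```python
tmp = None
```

None has type NoneType

NoneType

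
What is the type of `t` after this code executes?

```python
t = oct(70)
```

oct() returns str representation

str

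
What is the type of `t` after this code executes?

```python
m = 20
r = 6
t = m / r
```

int / int always returns float in Python 3 (20 / 6 = 3.33333)

float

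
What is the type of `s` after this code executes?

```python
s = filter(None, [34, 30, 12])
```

filter() returns a filter iterator object

filter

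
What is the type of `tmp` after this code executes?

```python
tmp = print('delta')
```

print() returns None

NoneType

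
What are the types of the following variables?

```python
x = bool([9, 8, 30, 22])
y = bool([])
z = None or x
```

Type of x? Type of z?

bool() returns bool; None or <bool> returns the bool

bool, bool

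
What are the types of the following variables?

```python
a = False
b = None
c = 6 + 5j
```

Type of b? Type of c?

b is NoneType; c is complex

NoneType, complex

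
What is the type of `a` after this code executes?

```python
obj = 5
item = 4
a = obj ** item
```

int ** positive int returns int (5 ** 4 = 625)

int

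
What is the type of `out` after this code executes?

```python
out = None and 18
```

'and' returns first falsy value (None)

NoneType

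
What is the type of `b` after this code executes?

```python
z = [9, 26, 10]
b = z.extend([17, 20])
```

list.extend() returns None

NoneType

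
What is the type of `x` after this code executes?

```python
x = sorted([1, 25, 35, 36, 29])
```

sorted() always returns list

list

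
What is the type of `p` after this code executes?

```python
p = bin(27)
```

bin() returns str representation

str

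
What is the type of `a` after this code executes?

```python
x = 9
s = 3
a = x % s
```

int % int returns int (9 % 3 = 0)

int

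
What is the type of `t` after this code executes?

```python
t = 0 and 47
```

'and' returns the first falsy value (0, which is int)

int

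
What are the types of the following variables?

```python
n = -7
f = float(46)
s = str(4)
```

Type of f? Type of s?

f is float; s is str

float, str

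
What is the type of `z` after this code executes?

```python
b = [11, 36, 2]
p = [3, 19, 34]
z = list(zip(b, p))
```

list(zip(...)) returns a list of tuples

list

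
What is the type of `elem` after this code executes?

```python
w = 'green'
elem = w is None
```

'is' comparison returns bool

bool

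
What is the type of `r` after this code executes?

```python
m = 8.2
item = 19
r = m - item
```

float - int returns float (8.2 - 19 = -10.8)

float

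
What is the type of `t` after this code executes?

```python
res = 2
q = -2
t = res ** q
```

int ** negative int returns float

float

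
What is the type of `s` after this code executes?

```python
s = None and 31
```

'and' returns first falsy value (None)

NoneType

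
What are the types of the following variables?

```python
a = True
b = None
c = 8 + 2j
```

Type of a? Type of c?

a is bool; c is complex

bool, complex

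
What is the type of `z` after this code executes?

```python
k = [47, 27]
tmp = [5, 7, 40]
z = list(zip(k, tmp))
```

list(zip(...)) returns a list of tuples

list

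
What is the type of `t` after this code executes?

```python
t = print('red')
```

print() returns None

NoneType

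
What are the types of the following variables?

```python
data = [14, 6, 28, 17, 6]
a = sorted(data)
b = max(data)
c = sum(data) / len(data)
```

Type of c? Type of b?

int / int returns float; max of ints returns int

float, int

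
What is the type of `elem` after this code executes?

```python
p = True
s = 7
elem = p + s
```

bool + int returns int (True is 1, so 1 + 7 = 8)

int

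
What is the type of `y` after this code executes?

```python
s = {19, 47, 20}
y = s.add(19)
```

set.add() returns None (mutates in place)

NoneType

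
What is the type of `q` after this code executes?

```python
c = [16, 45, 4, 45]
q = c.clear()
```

list.clear() returns None

NoneType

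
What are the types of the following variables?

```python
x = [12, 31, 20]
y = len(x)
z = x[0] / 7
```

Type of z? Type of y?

int / int returns float; len() returns int

float, int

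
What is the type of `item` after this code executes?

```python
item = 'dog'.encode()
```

str.encode() returns bytes

bytes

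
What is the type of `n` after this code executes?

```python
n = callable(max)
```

callable() returns bool

bool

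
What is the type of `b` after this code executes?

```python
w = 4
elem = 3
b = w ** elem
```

int ** positive int returns int (4 ** 3 = 64)

int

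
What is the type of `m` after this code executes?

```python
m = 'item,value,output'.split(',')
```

str.split() returns list

list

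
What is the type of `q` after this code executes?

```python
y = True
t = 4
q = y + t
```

bool + int returns int (True is 1, so 1 + 4 = 5)

int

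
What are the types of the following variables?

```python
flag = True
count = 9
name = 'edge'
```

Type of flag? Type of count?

flag is bool; count is int

bool, int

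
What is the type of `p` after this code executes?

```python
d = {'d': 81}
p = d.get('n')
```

dict.get() returns None when key 'n' is not found and no default given

NoneType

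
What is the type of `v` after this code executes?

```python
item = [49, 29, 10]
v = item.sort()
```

list.sort() returns None (sorts in place)

NoneType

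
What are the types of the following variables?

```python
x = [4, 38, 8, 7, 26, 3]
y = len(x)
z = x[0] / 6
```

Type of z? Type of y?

int / int returns float; len() returns int

float, int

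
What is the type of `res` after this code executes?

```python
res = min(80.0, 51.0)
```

min() of floats returns float

float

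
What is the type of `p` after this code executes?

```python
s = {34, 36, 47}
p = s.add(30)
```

set.add() returns None (mutates in place)

NoneType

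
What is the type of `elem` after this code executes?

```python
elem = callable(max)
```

callable() returns bool

bool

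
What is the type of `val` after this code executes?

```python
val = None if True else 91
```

Ternary: condition is True, if branch (None) taken → NoneType

NoneType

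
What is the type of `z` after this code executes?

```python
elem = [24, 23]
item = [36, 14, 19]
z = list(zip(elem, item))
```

list(zip(...)) returns a list of tuples

list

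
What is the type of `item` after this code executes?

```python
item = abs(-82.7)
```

abs() of float returns float

float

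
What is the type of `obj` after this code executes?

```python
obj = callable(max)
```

callable() returns bool

bool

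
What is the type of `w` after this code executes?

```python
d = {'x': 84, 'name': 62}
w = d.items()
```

dict.items() returns a dict_items view

dict_items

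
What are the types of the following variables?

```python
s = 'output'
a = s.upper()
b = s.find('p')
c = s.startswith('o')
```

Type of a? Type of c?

str.upper() returns str; str.startswith() returns bool

str, bool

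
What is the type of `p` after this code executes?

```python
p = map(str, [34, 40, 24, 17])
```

map() returns a map iterator object

map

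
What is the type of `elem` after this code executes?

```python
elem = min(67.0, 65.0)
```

min() of floats returns float

float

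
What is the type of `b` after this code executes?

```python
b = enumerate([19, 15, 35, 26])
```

enumerate() returns an enumerate iterator object

enumerate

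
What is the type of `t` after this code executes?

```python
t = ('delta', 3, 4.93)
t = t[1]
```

Index 1 of tuple is 3 which is int

int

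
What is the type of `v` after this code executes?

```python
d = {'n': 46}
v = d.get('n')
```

dict.get() returns the value (int) when key is found

int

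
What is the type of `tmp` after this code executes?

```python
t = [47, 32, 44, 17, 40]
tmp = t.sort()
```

list.sort() returns None (sorts in place)

NoneType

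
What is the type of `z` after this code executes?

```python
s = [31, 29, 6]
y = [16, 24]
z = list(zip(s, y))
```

list(zip(...)) returns a list of tuples

list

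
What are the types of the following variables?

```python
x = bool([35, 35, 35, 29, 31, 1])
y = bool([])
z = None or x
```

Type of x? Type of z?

bool() returns bool; None or <bool> returns the bool

bool, bool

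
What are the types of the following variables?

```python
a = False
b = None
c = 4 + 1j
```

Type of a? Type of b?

a is bool; b is NoneType

bool, NoneType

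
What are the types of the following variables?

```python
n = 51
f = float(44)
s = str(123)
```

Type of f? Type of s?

f is float; s is str

float, str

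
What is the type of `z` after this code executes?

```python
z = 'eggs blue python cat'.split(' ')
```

str.split() returns list

list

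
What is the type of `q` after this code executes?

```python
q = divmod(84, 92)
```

divmod() returns a tuple (quotient, remainder)

tuple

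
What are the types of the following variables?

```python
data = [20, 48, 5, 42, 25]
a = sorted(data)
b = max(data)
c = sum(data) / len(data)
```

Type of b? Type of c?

max of ints returns int; int / int returns float

int, float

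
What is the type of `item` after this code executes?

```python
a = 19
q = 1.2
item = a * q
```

int * float returns float (19 * 1.2 = 22.8)

float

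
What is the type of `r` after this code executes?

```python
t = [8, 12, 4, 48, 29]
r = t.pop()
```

list.pop() returns the popped element (int here)

int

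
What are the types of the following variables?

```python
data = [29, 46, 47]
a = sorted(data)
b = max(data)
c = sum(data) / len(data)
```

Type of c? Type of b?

int / int returns float; max of ints returns int

float, int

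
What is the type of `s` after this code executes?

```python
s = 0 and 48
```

'and' returns the first falsy value (0, which is int)

int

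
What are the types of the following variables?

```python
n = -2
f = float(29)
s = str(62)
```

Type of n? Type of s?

n is int; s is str

int, str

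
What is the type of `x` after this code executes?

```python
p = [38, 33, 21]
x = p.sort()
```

list.sort() returns None (sorts in place)

NoneType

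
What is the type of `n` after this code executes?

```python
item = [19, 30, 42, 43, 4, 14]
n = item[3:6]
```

Slicing a list always returns a list

list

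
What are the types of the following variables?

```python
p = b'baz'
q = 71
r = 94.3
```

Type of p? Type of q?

p is bytes; q is int

bytes, int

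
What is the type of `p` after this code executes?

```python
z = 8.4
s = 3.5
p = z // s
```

float // float returns float (floor division preserves float type)

float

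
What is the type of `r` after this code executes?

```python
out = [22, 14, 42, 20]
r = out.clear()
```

list.clear() returns None

NoneType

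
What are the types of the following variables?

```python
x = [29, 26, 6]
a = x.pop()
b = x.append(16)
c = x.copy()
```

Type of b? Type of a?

list.append() returns None; list.pop() returns the element (int)

NoneType, int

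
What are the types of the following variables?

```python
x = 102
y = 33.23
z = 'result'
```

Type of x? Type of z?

x is int; z is str

int, str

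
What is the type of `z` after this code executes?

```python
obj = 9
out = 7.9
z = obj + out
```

int + float returns float (9 + 7.9 = 16.9)

float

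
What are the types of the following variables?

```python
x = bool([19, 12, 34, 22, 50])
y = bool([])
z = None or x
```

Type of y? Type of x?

bool() returns bool; bool() returns bool

bool, bool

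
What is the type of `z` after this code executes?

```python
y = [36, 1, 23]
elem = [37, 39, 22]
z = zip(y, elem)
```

zip() returns a zip iterator object

zip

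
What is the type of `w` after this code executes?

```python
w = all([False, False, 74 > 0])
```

all() returns bool

bool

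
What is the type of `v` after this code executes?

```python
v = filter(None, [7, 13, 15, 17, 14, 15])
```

filter() returns a filter iterator object

filter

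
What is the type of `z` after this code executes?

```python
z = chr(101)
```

chr() returns str (single character)

str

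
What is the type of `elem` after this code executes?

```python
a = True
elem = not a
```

'not' always returns bool

bool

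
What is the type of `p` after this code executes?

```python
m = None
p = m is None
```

'is' comparison returns bool

bool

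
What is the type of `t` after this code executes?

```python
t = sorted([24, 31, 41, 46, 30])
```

sorted() always returns list

list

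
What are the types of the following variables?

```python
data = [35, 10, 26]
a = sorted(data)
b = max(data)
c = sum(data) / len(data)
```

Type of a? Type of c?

sorted() returns list; int / int returns float

list, float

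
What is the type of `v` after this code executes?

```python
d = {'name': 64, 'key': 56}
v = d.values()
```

.values() returns a dict_values view object

dict_values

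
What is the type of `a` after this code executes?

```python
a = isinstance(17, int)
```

isinstance() returns bool

bool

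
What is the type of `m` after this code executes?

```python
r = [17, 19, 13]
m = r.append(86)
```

list.append() returns None (mutates in place)

NoneType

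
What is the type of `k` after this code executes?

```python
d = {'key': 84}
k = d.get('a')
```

dict.get() returns None when key 'a' is not found and no default given

NoneType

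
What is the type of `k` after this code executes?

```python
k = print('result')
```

print() returns None

NoneType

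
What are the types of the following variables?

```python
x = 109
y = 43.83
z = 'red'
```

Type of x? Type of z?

x is int; z is str

int, str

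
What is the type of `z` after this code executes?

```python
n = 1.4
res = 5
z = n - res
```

float - int returns float (1.4 - 5 = -3.6)

float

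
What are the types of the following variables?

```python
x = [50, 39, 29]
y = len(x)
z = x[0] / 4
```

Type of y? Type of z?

len() returns int; int / int returns float

int, float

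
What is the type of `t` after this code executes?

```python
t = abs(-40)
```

abs() of int returns int

int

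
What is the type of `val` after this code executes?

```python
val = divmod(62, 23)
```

divmod() returns a tuple (quotient, remainder)

tuple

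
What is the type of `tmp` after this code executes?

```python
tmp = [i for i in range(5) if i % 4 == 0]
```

A list comprehension [...] produces a list

list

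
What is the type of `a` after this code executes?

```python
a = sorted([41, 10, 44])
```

sorted() always returns list

list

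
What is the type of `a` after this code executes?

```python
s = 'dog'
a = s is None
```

'is' comparison returns bool

bool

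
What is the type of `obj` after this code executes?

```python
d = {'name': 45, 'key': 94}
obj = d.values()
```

.values() returns a dict_values view object

dict_values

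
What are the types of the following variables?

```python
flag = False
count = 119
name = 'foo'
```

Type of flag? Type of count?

flag is bool; count is int

bool, int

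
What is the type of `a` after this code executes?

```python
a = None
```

None has type NoneType

NoneType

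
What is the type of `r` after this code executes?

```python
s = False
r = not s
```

'not' always returns bool

bool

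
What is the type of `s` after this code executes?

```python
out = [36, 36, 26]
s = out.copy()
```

list.copy() returns list

list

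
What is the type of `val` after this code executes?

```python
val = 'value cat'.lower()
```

str.lower() returns str

str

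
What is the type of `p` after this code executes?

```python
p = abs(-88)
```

abs() of int returns int

int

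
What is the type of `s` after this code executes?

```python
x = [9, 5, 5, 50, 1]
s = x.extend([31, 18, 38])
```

list.extend() returns None

NoneType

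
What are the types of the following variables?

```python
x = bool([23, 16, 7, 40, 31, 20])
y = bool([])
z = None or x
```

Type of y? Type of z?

bool() returns bool; None or <bool> returns the bool

bool, bool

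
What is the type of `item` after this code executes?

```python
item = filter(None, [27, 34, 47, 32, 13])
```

filter() returns a filter iterator object

filter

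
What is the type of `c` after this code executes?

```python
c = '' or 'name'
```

'or' returns first truthy value ('name', which is str)

str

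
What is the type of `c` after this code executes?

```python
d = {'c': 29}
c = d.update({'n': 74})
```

dict.update() returns None

NoneType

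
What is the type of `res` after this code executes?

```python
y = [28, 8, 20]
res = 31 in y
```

'in' operator returns bool

bool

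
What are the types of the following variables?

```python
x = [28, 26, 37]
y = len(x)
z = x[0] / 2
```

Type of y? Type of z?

len() returns int; int / int returns float

int, float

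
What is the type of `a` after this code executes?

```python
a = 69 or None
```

'or' returns first truthy value (69, int)

int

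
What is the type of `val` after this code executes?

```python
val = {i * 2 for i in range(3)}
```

A set comprehension {expr for x in iterable} produces a set

set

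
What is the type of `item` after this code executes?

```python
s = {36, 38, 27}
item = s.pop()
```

Popping from a set of ints returns int

int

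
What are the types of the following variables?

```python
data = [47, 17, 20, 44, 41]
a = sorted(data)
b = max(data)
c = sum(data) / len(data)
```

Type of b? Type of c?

max of ints returns int; int / int returns float

int, float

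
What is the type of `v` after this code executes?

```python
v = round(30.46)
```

round() with no ndigits arg returns int

int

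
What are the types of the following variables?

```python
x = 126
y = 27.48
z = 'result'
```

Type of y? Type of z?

y is float; z is str

float, str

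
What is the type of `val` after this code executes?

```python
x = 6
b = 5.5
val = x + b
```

int + float returns float (6 + 5.5 = 11.5)

float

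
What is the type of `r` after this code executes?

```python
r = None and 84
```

'and' returns first falsy value (None)

NoneType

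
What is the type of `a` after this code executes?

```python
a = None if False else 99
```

Ternary: condition is False, else branch (99) taken → int

int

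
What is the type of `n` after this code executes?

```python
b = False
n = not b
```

'not' always returns bool

bool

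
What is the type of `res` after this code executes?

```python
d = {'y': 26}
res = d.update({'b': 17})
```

dict.update() returns None

NoneType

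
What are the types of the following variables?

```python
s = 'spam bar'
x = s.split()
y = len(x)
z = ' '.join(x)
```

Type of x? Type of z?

str.split() returns list; str.join() returns str

list, str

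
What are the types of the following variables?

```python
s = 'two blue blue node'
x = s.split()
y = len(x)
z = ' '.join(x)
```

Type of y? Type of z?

len() returns int; str.join() returns str

int, str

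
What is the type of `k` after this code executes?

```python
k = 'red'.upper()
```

str.upper() returns str

str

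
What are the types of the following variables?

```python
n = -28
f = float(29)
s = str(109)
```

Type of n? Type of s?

n is int; s is str

int, str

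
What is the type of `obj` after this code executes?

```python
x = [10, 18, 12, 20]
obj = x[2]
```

Indexing a list of ints returns int (x[2] = 12)

int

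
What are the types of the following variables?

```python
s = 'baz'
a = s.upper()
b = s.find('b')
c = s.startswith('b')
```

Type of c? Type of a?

str.startswith() returns bool; str.upper() returns str

bool, str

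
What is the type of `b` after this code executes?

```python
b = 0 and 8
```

'and' returns the first falsy value (0, which is int)

int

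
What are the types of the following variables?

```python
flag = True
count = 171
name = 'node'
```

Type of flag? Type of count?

flag is bool; count is int

bool, int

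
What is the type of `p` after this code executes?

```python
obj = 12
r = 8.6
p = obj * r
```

int * float returns float (12 * 8.6 = 103.2)

float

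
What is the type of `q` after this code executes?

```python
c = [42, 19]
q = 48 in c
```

'in' operator returns bool

bool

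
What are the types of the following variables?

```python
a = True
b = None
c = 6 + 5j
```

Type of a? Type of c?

a is bool; c is complex

bool, complex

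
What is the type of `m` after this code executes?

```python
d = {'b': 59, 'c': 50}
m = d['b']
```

Accessing dict[str, int] with key 'b' returns int value 59

int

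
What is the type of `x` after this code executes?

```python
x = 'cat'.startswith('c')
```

str.startswith() returns bool

bool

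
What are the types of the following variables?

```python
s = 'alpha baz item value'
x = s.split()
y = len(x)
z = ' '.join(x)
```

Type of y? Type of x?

len() returns int; str.split() returns list

int, list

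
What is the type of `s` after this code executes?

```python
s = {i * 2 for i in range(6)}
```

A set comprehension {expr for x in iterable} produces a set

set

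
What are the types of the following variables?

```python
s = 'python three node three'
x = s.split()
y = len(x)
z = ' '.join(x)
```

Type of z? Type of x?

str.join() returns str; str.split() returns list

str, list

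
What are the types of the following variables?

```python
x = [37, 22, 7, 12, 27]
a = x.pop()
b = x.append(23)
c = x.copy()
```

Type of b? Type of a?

list.append() returns None; list.pop() returns the element (int)

NoneType, int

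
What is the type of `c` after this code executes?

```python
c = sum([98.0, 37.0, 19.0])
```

sum() of floats returns float

float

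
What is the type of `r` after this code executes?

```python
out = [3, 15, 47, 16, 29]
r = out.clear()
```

list.clear() returns None

NoneType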